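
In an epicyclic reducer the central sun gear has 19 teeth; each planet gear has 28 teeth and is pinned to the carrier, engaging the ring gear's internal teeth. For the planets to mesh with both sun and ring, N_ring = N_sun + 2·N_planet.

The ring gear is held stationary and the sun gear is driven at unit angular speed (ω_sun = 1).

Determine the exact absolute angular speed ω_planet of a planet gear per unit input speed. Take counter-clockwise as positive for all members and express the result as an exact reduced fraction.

-19/56

N_ring = 19 + 2·28 = 75
19(ω_s−ω_c) = −75(ω_r−ω_c),  ω_r=0, ω_s=1
19(1−ω_c) = −75(0−ω_c)  ⇒  94ω_c = 19  ⇒  ω_c = 19/94
sun–planet: 19·(1−19/94) = −28·(ω_p−ω_c)  ⇒  ω_p−ω_c = −(19/28)·(75/94) = -1425/2632
ω_p = 19/94 − 1425/2632 = -19/56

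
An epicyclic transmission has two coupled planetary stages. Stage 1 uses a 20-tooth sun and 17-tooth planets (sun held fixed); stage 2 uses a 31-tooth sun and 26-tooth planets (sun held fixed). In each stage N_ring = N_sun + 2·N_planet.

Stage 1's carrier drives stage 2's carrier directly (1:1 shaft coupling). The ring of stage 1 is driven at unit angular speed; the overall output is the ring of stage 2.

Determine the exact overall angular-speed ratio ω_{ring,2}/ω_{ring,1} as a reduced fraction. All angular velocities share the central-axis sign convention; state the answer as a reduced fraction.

Stage 1: N_ring = 20 + 2·17 = 54
Stage 1: 20(ω_s−ω_c) = −54(ω_r−ω_c),  ω_s=0, ω_r=1
Stage 1: 20(0−ω_c) = −54(1−ω_c)  ⇒  74ω_c = 54  ⇒  ω_c = 27/37
  ⇒ ω_c¹/ω_r¹ = 27/37
Stage 2: N_ring = 31 + 2·26 = 83
Stage 2: 31(ω_s−ω_c) = −83(ω_r−ω_c),  ω_s=0, ω_c=1
Stage 2: ω_r = 1 − (31/83)(0−1) = 114/83
  ⇒ ω_r²/ω_c² = 114/83
Coupling ω_c² = ω_c¹ ⇒ overall = 27/37 × 114/83 = 3078/3071

3078/3071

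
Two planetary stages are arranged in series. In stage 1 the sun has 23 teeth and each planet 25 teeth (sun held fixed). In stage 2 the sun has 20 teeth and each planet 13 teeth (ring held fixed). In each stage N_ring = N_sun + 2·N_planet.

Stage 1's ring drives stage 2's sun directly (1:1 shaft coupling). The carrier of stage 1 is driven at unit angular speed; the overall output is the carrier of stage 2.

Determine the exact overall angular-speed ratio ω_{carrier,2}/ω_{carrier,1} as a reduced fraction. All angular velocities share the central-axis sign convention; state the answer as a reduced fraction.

320/803

Stage 1: N_ring = 23 + 2·25 = 73
Stage 1: 23(ω_s−ω_c) = −73(ω_r−ω_c),  ω_s=0, ω_c=1
Stage 1: ω_r = 1 − (23/73)(0−1) = 96/73
  ⇒ ω_r¹/ω_c¹ = 96/73
Stage 2: N_ring = 20 + 2·13 = 46
Stage 2: 20(ω_s−ω_c) = −46(ω_r−ω_c),  ω_r=0, ω_s=1
Stage 2: 20(1−ω_c) = −46(0−ω_c)  ⇒  66ω_c = 20  ⇒  ω_c = 10/33
  ⇒ ω_c²/ω_s² = 10/33
Coupling ω_s² = ω_r¹ ⇒ overall = 96/73 × 10/33 = 320/803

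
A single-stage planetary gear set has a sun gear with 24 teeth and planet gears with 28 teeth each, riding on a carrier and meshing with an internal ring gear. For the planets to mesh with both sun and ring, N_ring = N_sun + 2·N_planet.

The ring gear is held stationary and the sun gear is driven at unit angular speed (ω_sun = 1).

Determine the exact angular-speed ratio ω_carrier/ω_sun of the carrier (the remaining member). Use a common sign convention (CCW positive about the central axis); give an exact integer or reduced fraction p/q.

N_ring = 24 + 2·28 = 80
24(ω_s−ω_c) = −80(ω_r−ω_c),  ω_r=0, ω_s=1
24(1−ω_c) = −80(0−ω_c)  ⇒  104ω_c = 24  ⇒  ω_c = 3/13
ω_c/ω_s = 3/13

3/13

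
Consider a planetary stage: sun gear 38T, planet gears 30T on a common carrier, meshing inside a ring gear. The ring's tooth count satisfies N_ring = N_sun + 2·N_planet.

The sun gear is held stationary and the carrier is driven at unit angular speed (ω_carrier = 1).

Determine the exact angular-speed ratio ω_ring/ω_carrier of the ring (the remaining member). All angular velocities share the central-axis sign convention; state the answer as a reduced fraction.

68/49

N_ring = 38 + 2·30 = 98
38(ω_s−ω_c) = −98(ω_r−ω_c),  ω_s=0, ω_c=1
ω_r = 1 − (38/98)(0−1) = 68/49
ω_r/ω_c = 68/49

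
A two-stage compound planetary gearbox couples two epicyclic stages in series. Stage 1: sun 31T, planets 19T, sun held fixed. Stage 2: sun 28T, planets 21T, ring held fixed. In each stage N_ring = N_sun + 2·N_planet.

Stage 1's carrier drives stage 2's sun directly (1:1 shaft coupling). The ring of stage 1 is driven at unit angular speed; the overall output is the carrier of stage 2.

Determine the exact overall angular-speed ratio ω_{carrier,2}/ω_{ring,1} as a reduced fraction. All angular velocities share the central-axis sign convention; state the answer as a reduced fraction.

Stage 1: N_ring = 31 + 2·19 = 69
Stage 1: 31(ω_s−ω_c) = −69(ω_r−ω_c),  ω_s=0, ω_r=1
Stage 1: 31(0−ω_c) = −69(1−ω_c)  ⇒  100ω_c = 69  ⇒  ω_c = 69/100
  ⇒ ω_c¹/ω_r¹ = 69/100
Stage 2: N_ring = 28 + 2·21 = 70
Stage 2: 28(ω_s−ω_c) = −70(ω_r−ω_c),  ω_r=0, ω_s=1
Stage 2: 28(1−ω_c) = −70(0−ω_c)  ⇒  98ω_c = 28  ⇒  ω_c = 2/7
  ⇒ ω_c²/ω_s² = 2/7
Coupling ω_s² = ω_c¹ ⇒ overall = 69/100 × 2/7 = 69/350

69/350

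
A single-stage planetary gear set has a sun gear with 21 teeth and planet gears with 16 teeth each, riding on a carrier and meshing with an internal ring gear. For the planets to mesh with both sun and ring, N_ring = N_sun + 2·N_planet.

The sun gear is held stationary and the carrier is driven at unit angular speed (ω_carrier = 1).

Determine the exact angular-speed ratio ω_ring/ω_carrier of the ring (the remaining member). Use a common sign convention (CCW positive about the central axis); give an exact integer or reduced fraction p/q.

N_ring = 21 + 2·16 = 53
21(ω_s−ω_c) = −53(ω_r−ω_c),  ω_s=0, ω_c=1
ω_r = 1 − (21/53)(0−1) = 74/53
ω_r/ω_c = 74/53

74/53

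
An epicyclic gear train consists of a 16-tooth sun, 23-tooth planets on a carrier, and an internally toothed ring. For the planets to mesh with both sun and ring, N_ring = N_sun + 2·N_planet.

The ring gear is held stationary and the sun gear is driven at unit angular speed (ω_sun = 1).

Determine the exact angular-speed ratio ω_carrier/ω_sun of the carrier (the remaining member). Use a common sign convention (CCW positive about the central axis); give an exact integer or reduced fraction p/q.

N_ring = 16 + 2·23 = 62
16(ω_s−ω_c) = −62(ω_r−ω_c),  ω_r=0, ω_s=1
16(1−ω_c) = −62(0−ω_c)  ⇒  78ω_c = 16  ⇒  ω_c = 8/39
ω_c/ω_s = 8/39

8/39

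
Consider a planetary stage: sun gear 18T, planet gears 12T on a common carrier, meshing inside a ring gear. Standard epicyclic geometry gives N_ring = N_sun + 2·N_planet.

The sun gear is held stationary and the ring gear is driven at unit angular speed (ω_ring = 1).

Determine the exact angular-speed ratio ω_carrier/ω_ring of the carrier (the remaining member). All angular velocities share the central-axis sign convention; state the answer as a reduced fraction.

7/10

N_ring = 18 + 2·12 = 42
18(ω_s−ω_c) = −42(ω_r−ω_c),  ω_s=0, ω_r=1
18(0−ω_c) = −42(1−ω_c)  ⇒  60ω_c = 42  ⇒  ω_c = 7/10
ω_c/ω_r = 7/10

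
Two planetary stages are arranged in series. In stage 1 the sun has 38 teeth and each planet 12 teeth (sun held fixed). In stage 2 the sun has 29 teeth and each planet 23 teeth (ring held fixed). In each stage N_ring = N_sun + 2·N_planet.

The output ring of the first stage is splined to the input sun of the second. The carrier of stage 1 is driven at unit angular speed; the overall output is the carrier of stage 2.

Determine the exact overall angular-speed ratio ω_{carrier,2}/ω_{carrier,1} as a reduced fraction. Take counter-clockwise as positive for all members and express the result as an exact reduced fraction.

725/1612

Stage 1: N_ring = 38 + 2·12 = 62
Stage 1: 38(ω_s−ω_c) = −62(ω_r−ω_c),  ω_s=0, ω_c=1
Stage 1: ω_r = 1 − (38/62)(0−1) = 50/31
  ⇒ ω_r¹/ω_c¹ = 50/31
Stage 2: N_ring = 29 + 2·23 = 75
Stage 2: 29(ω_s−ω_c) = −75(ω_r−ω_c),  ω_r=0, ω_s=1
Stage 2: 29(1−ω_c) = −75(0−ω_c)  ⇒  104ω_c = 29  ⇒  ω_c = 29/104
  ⇒ ω_c²/ω_s² = 29/104
Coupling ω_s² = ω_r¹ ⇒ overall = 50/31 × 29/104 = 725/1612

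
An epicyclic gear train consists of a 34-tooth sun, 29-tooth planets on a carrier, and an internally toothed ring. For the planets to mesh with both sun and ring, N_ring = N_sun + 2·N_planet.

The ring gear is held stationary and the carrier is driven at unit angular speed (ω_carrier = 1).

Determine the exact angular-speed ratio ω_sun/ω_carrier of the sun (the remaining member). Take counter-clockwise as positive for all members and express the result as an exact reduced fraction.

N_ring = 34 + 2·29 = 92
34(ω_s−ω_c) = −92(ω_r−ω_c),  ω_r=0, ω_c=1
ω_s = 1 − (92/34)(0−1) = 63/17
ω_s/ω_c = 63/17

63/17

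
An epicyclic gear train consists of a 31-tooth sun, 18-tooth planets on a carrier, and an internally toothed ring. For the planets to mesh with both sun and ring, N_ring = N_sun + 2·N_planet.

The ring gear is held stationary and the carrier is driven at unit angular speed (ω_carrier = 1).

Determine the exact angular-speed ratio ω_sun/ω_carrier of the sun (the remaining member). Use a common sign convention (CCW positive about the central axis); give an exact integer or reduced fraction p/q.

N_ring = 31 + 2·18 = 67
31(ω_s−ω_c) = −67(ω_r−ω_c),  ω_r=0, ω_c=1
ω_s = 1 − (67/31)(0−1) = 98/31
ω_s/ω_c = 98/31

98/31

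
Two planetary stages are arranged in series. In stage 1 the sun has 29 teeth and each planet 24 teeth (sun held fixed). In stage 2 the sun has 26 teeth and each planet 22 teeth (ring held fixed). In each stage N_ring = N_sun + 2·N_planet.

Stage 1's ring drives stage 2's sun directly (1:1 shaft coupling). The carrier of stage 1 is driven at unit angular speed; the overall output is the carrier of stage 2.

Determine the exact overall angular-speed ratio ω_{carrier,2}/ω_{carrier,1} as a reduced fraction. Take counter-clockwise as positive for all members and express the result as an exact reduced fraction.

Stage 1: N_ring = 29 + 2·24 = 77
Stage 1: 29(ω_s−ω_c) = −77(ω_r−ω_c),  ω_s=0, ω_c=1
Stage 1: ω_r = 1 − (29/77)(0−1) = 106/77
  ⇒ ω_r¹/ω_c¹ = 106/77
Stage 2: N_ring = 26 + 2·22 = 70
Stage 2: 26(ω_s−ω_c) = −70(ω_r−ω_c),  ω_r=0, ω_s=1
Stage 2: 26(1−ω_c) = −70(0−ω_c)  ⇒  96ω_c = 26  ⇒  ω_c = 13/48
  ⇒ ω_c²/ω_s² = 13/48
Coupling ω_s² = ω_r¹ ⇒ overall = 106/77 × 13/48 = 689/1848

689/1848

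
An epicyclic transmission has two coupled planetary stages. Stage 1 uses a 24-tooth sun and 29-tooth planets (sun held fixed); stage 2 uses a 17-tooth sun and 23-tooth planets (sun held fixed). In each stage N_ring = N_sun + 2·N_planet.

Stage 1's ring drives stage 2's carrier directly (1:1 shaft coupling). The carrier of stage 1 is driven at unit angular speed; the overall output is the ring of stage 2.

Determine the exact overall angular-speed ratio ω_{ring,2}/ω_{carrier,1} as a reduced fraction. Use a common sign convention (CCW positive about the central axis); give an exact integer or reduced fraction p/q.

4240/2583

Stage 1: N_ring = 24 + 2·29 = 82
Stage 1: 24(ω_s−ω_c) = −82(ω_r−ω_c),  ω_s=0, ω_c=1
Stage 1: ω_r = 1 − (24/82)(0−1) = 53/41
  ⇒ ω_r¹/ω_c¹ = 53/41
Stage 2: N_ring = 17 + 2·23 = 63
Stage 2: 17(ω_s−ω_c) = −63(ω_r−ω_c),  ω_s=0, ω_c=1
Stage 2: ω_r = 1 − (17/63)(0−1) = 80/63
  ⇒ ω_r²/ω_c² = 80/63
Coupling ω_c² = ω_r¹ ⇒ overall = 53/41 × 80/63 = 4240/2583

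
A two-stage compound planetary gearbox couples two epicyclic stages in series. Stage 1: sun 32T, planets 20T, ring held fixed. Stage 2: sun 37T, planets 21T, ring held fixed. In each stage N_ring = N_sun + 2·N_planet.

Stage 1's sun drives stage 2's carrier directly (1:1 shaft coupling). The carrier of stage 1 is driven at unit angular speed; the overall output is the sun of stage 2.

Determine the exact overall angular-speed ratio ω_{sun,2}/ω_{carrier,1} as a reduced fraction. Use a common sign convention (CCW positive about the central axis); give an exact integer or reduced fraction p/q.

377/37

Stage 1: N_ring = 32 + 2·20 = 72
Stage 1: 32(ω_s−ω_c) = −72(ω_r−ω_c),  ω_r=0, ω_c=1
Stage 1: ω_s = 1 − (72/32)(0−1) = 13/4
  ⇒ ω_s¹/ω_c¹ = 13/4
Stage 2: N_ring = 37 + 2·21 = 79
Stage 2: 37(ω_s−ω_c) = −79(ω_r−ω_c),  ω_r=0, ω_c=1
Stage 2: ω_s = 1 − (79/37)(0−1) = 116/37
  ⇒ ω_s²/ω_c² = 116/37
Coupling ω_c² = ω_s¹ ⇒ overall = 13/4 × 116/37 = 377/37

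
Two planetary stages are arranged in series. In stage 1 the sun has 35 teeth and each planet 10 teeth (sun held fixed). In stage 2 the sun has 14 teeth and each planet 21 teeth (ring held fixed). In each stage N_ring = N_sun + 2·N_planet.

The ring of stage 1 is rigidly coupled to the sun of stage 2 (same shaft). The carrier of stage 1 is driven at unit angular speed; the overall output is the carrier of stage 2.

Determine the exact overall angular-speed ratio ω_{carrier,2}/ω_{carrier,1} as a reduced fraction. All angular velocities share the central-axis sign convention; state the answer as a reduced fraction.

Stage 1: N_ring = 35 + 2·10 = 55
Stage 1: 35(ω_s−ω_c) = −55(ω_r−ω_c),  ω_s=0, ω_c=1
Stage 1: ω_r = 1 − (35/55)(0−1) = 18/11
  ⇒ ω_r¹/ω_c¹ = 18/11
Stage 2: N_ring = 14 + 2·21 = 56
Stage 2: 14(ω_s−ω_c) = −56(ω_r−ω_c),  ω_r=0, ω_s=1
Stage 2: 14(1−ω_c) = −56(0−ω_c)  ⇒  70ω_c = 14  ⇒  ω_c = 1/5
  ⇒ ω_c²/ω_s² = 1/5
Coupling ω_s² = ω_r¹ ⇒ overall = 18/11 × 1/5 = 18/55

18/55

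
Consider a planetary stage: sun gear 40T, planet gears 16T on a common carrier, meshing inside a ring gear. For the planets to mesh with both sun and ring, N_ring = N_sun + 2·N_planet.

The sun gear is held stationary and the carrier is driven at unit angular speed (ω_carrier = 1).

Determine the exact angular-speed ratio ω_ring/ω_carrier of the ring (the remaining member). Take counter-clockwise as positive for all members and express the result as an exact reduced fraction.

14/9

N_ring = 40 + 2·16 = 72
40(ω_s−ω_c) = −72(ω_r−ω_c),  ω_s=0, ω_c=1
ω_r = 1 − (40/72)(0−1) = 14/9
ω_r/ω_c = 14/9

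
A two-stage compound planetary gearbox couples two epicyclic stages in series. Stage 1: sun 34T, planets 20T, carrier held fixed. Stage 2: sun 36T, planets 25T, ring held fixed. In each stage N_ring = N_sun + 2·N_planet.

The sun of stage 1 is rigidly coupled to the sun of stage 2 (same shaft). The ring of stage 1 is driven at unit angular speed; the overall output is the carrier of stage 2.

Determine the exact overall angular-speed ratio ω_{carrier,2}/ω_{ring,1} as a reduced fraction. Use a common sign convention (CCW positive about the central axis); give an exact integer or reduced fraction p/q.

-666/1037

Stage 1: N_ring = 34 + 2·20 = 74
Stage 1: 34(ω_s−ω_c) = −74(ω_r−ω_c),  ω_c=0, ω_r=1
Stage 1: ω_s = 0 − (74/34)(1−0) = -37/17
  ⇒ ω_s¹/ω_r¹ = -37/17
Stage 2: N_ring = 36 + 2·25 = 86
Stage 2: 36(ω_s−ω_c) = −86(ω_r−ω_c),  ω_r=0, ω_s=1
Stage 2: 36(1−ω_c) = −86(0−ω_c)  ⇒  122ω_c = 36  ⇒  ω_c = 18/61
  ⇒ ω_c²/ω_s² = 18/61
Coupling ω_s² = ω_s¹ ⇒ overall = -37/17 × 18/61 = -666/1037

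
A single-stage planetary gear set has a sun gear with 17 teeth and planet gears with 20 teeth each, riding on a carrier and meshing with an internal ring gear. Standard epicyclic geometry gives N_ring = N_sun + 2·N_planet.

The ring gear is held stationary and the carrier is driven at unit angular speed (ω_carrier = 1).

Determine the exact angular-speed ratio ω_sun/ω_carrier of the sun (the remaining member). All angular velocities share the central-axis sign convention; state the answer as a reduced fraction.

74/17

N_ring = 17 + 2·20 = 57
17(ω_s−ω_c) = −57(ω_r−ω_c),  ω_r=0, ω_c=1
ω_s = 1 − (57/17)(0−1) = 74/17
ω_s/ω_c = 74/17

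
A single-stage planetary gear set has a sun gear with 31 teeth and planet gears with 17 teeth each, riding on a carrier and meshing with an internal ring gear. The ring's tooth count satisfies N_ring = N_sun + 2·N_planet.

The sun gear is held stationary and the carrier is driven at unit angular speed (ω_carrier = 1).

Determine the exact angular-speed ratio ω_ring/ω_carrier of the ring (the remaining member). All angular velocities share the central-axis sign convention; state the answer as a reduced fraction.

96/65

N_ring = 31 + 2·17 = 65
31(ω_s−ω_c) = −65(ω_r−ω_c),  ω_s=0, ω_c=1
ω_r = 1 − (31/65)(0−1) = 96/65
ω_r/ω_c = 96/65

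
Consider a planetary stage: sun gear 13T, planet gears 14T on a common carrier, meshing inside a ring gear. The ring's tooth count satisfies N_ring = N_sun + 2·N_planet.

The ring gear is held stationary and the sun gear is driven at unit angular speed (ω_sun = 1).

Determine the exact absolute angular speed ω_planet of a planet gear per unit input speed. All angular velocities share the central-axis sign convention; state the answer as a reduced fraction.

N_ring = 13 + 2·14 = 41
13(ω_s−ω_c) = −41(ω_r−ω_c),  ω_r=0, ω_s=1
13(1−ω_c) = −41(0−ω_c)  ⇒  54ω_c = 13  ⇒  ω_c = 13/54
sun–planet: 13·(1−13/54) = −14·(ω_p−ω_c)  ⇒  ω_p−ω_c = −(13/14)·(41/54) = -533/756
ω_p = 13/54 − 533/756 = -13/28

-13/28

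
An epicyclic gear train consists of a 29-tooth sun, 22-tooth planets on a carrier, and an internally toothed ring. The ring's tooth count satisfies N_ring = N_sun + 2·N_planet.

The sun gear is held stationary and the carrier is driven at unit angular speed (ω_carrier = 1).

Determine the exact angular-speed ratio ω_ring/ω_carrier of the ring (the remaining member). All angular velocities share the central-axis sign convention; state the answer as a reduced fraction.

N_ring = 29 + 2·22 = 73
29(ω_s−ω_c) = −73(ω_r−ω_c),  ω_s=0, ω_c=1
ω_r = 1 − (29/73)(0−1) = 102/73
ω_r/ω_c = 102/73

102/73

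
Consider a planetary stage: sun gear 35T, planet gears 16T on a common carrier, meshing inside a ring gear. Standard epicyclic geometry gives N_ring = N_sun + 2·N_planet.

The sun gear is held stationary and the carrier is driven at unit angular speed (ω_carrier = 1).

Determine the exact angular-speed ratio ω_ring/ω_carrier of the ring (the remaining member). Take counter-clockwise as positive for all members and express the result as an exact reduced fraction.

102/67

N_ring = 35 + 2·16 = 67
35(ω_s−ω_c) = −67(ω_r−ω_c),  ω_s=0, ω_c=1
ω_r = 1 − (35/67)(0−1) = 102/67
ω_r/ω_c = 102/67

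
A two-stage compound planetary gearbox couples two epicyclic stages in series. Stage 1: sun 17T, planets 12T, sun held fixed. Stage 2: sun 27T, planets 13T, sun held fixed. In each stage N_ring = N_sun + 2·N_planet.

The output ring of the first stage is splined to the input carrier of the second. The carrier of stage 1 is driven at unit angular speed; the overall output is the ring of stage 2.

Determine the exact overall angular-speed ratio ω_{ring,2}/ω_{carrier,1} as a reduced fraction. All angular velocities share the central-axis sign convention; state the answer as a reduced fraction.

Stage 1: N_ring = 17 + 2·12 = 41
Stage 1: 17(ω_s−ω_c) = −41(ω_r−ω_c),  ω_s=0, ω_c=1
Stage 1: ω_r = 1 − (17/41)(0−1) = 58/41
  ⇒ ω_r¹/ω_c¹ = 58/41
Stage 2: N_ring = 27 + 2·13 = 53
Stage 2: 27(ω_s−ω_c) = −53(ω_r−ω_c),  ω_s=0, ω_c=1
Stage 2: ω_r = 1 − (27/53)(0−1) = 80/53
  ⇒ ω_r²/ω_c² = 80/53
Coupling ω_c² = ω_r¹ ⇒ overall = 58/41 × 80/53 = 4640/2173

4640/2173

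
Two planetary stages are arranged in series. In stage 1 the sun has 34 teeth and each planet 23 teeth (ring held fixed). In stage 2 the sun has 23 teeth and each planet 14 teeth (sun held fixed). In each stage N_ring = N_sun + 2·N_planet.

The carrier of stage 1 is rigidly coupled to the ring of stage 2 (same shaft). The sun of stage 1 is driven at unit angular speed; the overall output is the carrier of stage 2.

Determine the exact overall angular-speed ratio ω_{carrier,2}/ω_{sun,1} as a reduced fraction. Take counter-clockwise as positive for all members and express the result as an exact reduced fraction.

Stage 1: N_ring = 34 + 2·23 = 80
Stage 1: 34(ω_s−ω_c) = −80(ω_r−ω_c),  ω_r=0, ω_s=1
Stage 1: 34(1−ω_c) = −80(0−ω_c)  ⇒  114ω_c = 34  ⇒  ω_c = 17/57
  ⇒ ω_c¹/ω_s¹ = 17/57
Stage 2: N_ring = 23 + 2·14 = 51
Stage 2: 23(ω_s−ω_c) = −51(ω_r−ω_c),  ω_s=0, ω_r=1
Stage 2: 23(0−ω_c) = −51(1−ω_c)  ⇒  74ω_c = 51  ⇒  ω_c = 51/74
  ⇒ ω_c²/ω_r² = 51/74
Coupling ω_r² = ω_c¹ ⇒ overall = 17/57 × 51/74 = 289/1406

289/1406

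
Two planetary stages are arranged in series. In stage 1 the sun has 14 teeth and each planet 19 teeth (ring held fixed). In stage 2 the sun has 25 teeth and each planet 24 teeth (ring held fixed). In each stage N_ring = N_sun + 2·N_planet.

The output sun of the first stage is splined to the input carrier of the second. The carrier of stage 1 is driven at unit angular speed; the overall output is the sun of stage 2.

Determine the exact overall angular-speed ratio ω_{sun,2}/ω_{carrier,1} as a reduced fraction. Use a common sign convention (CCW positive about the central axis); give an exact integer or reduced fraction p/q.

Stage 1: N_ring = 14 + 2·19 = 52
Stage 1: 14(ω_s−ω_c) = −52(ω_r−ω_c),  ω_r=0, ω_c=1
Stage 1: ω_s = 1 − (52/14)(0−1) = 33/7
  ⇒ ω_s¹/ω_c¹ = 33/7
Stage 2: N_ring = 25 + 2·24 = 73
Stage 2: 25(ω_s−ω_c) = −73(ω_r−ω_c),  ω_r=0, ω_c=1
Stage 2: ω_s = 1 − (73/25)(0−1) = 98/25
  ⇒ ω_s²/ω_c² = 98/25
Coupling ω_c² = ω_s¹ ⇒ overall = 33/7 × 98/25 = 462/25

462/25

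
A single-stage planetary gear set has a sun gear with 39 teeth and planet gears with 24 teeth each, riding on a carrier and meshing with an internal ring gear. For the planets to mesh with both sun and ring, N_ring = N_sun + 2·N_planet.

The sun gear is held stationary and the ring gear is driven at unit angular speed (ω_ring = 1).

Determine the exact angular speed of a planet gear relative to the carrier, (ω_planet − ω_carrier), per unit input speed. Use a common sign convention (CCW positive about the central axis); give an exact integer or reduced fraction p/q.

377/336

N_ring = 39 + 2·24 = 87
39(ω_s−ω_c) = −87(ω_r−ω_c),  ω_s=0, ω_r=1
39(0−ω_c) = −87(1−ω_c)  ⇒  126ω_c = 87  ⇒  ω_c = 29/42
sun–planet: 39·(0−29/42) = −24·(ω_p−ω_c)  ⇒  ω_p−ω_c = −(39/24)·(-29/42) = 377/336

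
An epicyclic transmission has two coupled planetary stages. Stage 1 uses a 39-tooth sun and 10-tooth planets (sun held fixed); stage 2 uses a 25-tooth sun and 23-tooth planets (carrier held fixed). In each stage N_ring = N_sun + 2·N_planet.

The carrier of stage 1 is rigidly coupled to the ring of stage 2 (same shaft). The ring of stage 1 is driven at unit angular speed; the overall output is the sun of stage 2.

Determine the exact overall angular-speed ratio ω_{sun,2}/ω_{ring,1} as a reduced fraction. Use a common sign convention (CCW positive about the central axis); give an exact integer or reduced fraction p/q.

Stage 1: N_ring = 39 + 2·10 = 59
Stage 1: 39(ω_s−ω_c) = −59(ω_r−ω_c),  ω_s=0, ω_r=1
Stage 1: 39(0−ω_c) = −59(1−ω_c)  ⇒  98ω_c = 59  ⇒  ω_c = 59/98
  ⇒ ω_c¹/ω_r¹ = 59/98
Stage 2: N_ring = 25 + 2·23 = 71
Stage 2: 25(ω_s−ω_c) = −71(ω_r−ω_c),  ω_c=0, ω_r=1
Stage 2: ω_s = 0 − (71/25)(1−0) = -71/25
  ⇒ ω_s²/ω_r² = -71/25
Coupling ω_r² = ω_c¹ ⇒ overall = 59/98 × -71/25 = -4189/2450

-4189/2450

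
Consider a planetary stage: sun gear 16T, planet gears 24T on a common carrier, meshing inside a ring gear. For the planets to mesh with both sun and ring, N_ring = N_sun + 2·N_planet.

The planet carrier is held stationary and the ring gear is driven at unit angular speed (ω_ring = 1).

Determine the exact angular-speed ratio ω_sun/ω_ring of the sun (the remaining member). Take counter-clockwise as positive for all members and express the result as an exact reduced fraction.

N_ring = 16 + 2·24 = 64
16(ω_s−ω_c) = −64(ω_r−ω_c),  ω_c=0, ω_r=1
ω_s = 0 − (64/16)(1−0) = -4
ω_s/ω_r = -4

-4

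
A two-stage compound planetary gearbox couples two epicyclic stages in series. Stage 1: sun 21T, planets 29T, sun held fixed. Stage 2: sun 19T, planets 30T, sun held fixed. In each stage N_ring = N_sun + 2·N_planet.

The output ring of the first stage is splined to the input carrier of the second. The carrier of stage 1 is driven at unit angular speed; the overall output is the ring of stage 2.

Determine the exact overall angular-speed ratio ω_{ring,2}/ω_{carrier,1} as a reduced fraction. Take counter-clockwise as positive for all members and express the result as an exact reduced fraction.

9800/6241

Stage 1: N_ring = 21 + 2·29 = 79
Stage 1: 21(ω_s−ω_c) = −79(ω_r−ω_c),  ω_s=0, ω_c=1
Stage 1: ω_r = 1 − (21/79)(0−1) = 100/79
  ⇒ ω_r¹/ω_c¹ = 100/79
Stage 2: N_ring = 19 + 2·30 = 79
Stage 2: 19(ω_s−ω_c) = −79(ω_r−ω_c),  ω_s=0, ω_c=1
Stage 2: ω_r = 1 − (19/79)(0−1) = 98/79
  ⇒ ω_r²/ω_c² = 98/79
Coupling ω_c² = ω_r¹ ⇒ overall = 100/79 × 98/79 = 9800/6241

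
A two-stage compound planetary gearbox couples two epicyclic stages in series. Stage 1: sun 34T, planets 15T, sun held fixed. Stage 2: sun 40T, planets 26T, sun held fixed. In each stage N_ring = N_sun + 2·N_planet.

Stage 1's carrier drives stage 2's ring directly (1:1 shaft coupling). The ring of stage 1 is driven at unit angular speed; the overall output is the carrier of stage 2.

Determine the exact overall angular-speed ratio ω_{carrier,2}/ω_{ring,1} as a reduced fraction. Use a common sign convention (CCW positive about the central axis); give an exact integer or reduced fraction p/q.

Stage 1: N_ring = 34 + 2·15 = 64
Stage 1: 34(ω_s−ω_c) = −64(ω_r−ω_c),  ω_s=0, ω_r=1
Stage 1: 34(0−ω_c) = −64(1−ω_c)  ⇒  98ω_c = 64  ⇒  ω_c = 32/49
  ⇒ ω_c¹/ω_r¹ = 32/49
Stage 2: N_ring = 40 + 2·26 = 92
Stage 2: 40(ω_s−ω_c) = −92(ω_r−ω_c),  ω_s=0, ω_r=1
Stage 2: 40(0−ω_c) = −92(1−ω_c)  ⇒  132ω_c = 92  ⇒  ω_c = 23/33
  ⇒ ω_c²/ω_r² = 23/33
Coupling ω_r² = ω_c¹ ⇒ overall = 32/49 × 23/33 = 736/1617

736/1617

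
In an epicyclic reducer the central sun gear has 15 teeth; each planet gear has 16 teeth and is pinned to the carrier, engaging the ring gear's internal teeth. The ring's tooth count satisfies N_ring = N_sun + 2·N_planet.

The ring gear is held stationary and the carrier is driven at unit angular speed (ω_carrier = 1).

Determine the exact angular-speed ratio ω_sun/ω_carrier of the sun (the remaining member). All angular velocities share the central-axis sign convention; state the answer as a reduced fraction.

N_ring = 15 + 2·16 = 47
15(ω_s−ω_c) = −47(ω_r−ω_c),  ω_r=0, ω_c=1
ω_s = 1 − (47/15)(0−1) = 62/15
ω_s/ω_c = 62/15

62/15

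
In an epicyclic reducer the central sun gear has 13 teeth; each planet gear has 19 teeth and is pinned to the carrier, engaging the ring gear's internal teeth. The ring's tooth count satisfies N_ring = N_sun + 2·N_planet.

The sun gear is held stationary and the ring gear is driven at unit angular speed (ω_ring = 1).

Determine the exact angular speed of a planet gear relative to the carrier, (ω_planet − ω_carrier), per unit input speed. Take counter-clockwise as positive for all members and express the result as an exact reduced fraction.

N_ring = 13 + 2·19 = 51
13(ω_s−ω_c) = −51(ω_r−ω_c),  ω_s=0, ω_r=1
13(0−ω_c) = −51(1−ω_c)  ⇒  64ω_c = 51  ⇒  ω_c = 51/64
sun–planet: 13·(0−51/64) = −19·(ω_p−ω_c)  ⇒  ω_p−ω_c = −(13/19)·(-51/64) = 663/1216

663/1216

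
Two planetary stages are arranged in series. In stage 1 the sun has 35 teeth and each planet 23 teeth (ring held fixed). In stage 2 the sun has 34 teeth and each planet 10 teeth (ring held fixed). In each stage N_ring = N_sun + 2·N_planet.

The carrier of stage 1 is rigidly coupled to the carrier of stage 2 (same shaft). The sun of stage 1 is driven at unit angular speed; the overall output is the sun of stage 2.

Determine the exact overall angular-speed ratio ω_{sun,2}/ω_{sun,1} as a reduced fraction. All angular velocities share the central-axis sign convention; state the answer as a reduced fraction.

Stage 1: N_ring = 35 + 2·23 = 81
Stage 1: 35(ω_s−ω_c) = −81(ω_r−ω_c),  ω_r=0, ω_s=1
Stage 1: 35(1−ω_c) = −81(0−ω_c)  ⇒  116ω_c = 35  ⇒  ω_c = 35/116
  ⇒ ω_c¹/ω_s¹ = 35/116
Stage 2: N_ring = 34 + 2·10 = 54
Stage 2: 34(ω_s−ω_c) = −54(ω_r−ω_c),  ω_r=0, ω_c=1
Stage 2: ω_s = 1 − (54/34)(0−1) = 44/17
  ⇒ ω_s²/ω_c² = 44/17
Coupling ω_c² = ω_c¹ ⇒ overall = 35/116 × 44/17 = 385/493

385/493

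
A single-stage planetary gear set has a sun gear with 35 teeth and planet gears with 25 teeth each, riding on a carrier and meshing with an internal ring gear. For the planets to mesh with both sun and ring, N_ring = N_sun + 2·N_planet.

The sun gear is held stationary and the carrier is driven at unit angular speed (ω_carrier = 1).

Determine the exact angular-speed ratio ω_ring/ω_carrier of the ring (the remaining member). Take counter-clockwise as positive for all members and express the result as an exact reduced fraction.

N_ring = 35 + 2·25 = 85
35(ω_s−ω_c) = −85(ω_r−ω_c),  ω_s=0, ω_c=1
ω_r = 1 − (35/85)(0−1) = 24/17
ω_r/ω_c = 24/17

24/17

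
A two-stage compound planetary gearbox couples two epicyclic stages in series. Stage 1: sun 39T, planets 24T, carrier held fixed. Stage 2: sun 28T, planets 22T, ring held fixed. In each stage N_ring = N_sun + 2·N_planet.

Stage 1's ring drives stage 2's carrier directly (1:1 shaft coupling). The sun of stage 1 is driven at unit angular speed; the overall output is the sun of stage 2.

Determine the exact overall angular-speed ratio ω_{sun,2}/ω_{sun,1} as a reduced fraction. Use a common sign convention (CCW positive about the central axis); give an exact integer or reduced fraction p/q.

-325/203

Stage 1: N_ring = 39 + 2·24 = 87
Stage 1: 39(ω_s−ω_c) = −87(ω_r−ω_c),  ω_c=0, ω_s=1
Stage 1: ω_r = 0 − (39/87)(1−0) = -13/29
  ⇒ ω_r¹/ω_s¹ = -13/29
Stage 2: N_ring = 28 + 2·22 = 72
Stage 2: 28(ω_s−ω_c) = −72(ω_r−ω_c),  ω_r=0, ω_c=1
Stage 2: ω_s = 1 − (72/28)(0−1) = 25/7
  ⇒ ω_s²/ω_c² = 25/7
Coupling ω_c² = ω_r¹ ⇒ overall = -13/29 × 25/7 = -325/203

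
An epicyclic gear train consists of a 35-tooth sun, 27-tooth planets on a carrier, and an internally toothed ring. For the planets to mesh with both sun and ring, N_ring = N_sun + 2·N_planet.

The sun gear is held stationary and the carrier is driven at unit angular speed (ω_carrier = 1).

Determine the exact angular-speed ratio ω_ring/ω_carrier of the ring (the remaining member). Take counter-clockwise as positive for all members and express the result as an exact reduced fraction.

N_ring = 35 + 2·27 = 89
35(ω_s−ω_c) = −89(ω_r−ω_c),  ω_s=0, ω_c=1
ω_r = 1 − (35/89)(0−1) = 124/89
ω_r/ω_c = 124/89

124/89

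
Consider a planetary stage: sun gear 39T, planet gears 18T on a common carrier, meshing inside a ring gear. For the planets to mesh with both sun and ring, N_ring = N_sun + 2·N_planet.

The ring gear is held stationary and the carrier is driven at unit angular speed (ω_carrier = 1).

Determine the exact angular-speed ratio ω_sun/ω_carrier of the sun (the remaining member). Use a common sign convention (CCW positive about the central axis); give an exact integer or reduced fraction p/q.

N_ring = 39 + 2·18 = 75
39(ω_s−ω_c) = −75(ω_r−ω_c),  ω_r=0, ω_c=1
ω_s = 1 − (75/39)(0−1) = 38/13
ω_s/ω_c = 38/13

38/13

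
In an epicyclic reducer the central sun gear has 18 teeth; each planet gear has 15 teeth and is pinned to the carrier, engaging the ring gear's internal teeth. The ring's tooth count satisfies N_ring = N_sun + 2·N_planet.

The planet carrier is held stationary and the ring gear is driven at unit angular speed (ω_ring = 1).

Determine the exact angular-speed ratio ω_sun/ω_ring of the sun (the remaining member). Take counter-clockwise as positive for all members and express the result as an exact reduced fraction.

N_ring = 18 + 2·15 = 48
18(ω_s−ω_c) = −48(ω_r−ω_c),  ω_c=0, ω_r=1
ω_s = 0 − (48/18)(1−0) = -8/3
ω_s/ω_r = -8/3

-8/3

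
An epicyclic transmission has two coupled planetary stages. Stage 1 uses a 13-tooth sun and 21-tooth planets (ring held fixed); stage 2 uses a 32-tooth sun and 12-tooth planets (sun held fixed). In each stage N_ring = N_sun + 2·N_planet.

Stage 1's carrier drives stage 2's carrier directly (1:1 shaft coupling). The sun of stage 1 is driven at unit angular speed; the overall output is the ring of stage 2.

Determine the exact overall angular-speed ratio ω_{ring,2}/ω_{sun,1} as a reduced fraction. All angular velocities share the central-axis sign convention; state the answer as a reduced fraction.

143/476

Stage 1: N_ring = 13 + 2·21 = 55
Stage 1: 13(ω_s−ω_c) = −55(ω_r−ω_c),  ω_r=0, ω_s=1
Stage 1: 13(1−ω_c) = −55(0−ω_c)  ⇒  68ω_c = 13  ⇒  ω_c = 13/68
  ⇒ ω_c¹/ω_s¹ = 13/68
Stage 2: N_ring = 32 + 2·12 = 56
Stage 2: 32(ω_s−ω_c) = −56(ω_r−ω_c),  ω_s=0, ω_c=1
Stage 2: ω_r = 1 − (32/56)(0−1) = 11/7
  ⇒ ω_r²/ω_c² = 11/7
Coupling ω_c² = ω_c¹ ⇒ overall = 13/68 × 11/7 = 143/476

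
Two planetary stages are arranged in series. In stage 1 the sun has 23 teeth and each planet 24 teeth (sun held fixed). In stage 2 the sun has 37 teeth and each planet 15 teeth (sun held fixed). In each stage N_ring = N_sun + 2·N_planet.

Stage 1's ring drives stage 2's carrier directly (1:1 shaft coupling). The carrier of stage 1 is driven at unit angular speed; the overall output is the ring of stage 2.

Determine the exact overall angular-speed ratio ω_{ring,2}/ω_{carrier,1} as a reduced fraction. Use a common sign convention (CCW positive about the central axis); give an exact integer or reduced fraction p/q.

Stage 1: N_ring = 23 + 2·24 = 71
Stage 1: 23(ω_s−ω_c) = −71(ω_r−ω_c),  ω_s=0, ω_c=1
Stage 1: ω_r = 1 − (23/71)(0−1) = 94/71
  ⇒ ω_r¹/ω_c¹ = 94/71
Stage 2: N_ring = 37 + 2·15 = 67
Stage 2: 37(ω_s−ω_c) = −67(ω_r−ω_c),  ω_s=0, ω_c=1
Stage 2: ω_r = 1 − (37/67)(0−1) = 104/67
  ⇒ ω_r²/ω_c² = 104/67
Coupling ω_c² = ω_r¹ ⇒ overall = 94/71 × 104/67 = 9776/4757

9776/4757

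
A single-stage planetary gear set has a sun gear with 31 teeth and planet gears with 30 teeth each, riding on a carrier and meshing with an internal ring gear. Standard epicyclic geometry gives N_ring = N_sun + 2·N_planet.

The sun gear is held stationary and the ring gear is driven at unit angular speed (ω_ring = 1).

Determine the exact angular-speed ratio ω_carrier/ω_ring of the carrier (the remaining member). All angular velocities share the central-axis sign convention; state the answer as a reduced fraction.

91/122

N_ring = 31 + 2·30 = 91
31(ω_s−ω_c) = −91(ω_r−ω_c),  ω_s=0, ω_r=1
31(0−ω_c) = −91(1−ω_c)  ⇒  122ω_c = 91  ⇒  ω_c = 91/122
ω_c/ω_r = 91/122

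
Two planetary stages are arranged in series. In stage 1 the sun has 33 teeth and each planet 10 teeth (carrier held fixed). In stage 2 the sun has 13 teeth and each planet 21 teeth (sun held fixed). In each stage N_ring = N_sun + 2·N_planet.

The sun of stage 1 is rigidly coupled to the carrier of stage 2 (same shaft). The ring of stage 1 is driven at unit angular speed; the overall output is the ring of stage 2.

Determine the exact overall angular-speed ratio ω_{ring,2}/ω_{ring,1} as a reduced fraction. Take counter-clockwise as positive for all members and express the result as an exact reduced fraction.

Stage 1: N_ring = 33 + 2·10 = 53
Stage 1: 33(ω_s−ω_c) = −53(ω_r−ω_c),  ω_c=0, ω_r=1
Stage 1: ω_s = 0 − (53/33)(1−0) = -53/33
  ⇒ ω_s¹/ω_r¹ = -53/33
Stage 2: N_ring = 13 + 2·21 = 55
Stage 2: 13(ω_s−ω_c) = −55(ω_r−ω_c),  ω_s=0, ω_c=1
Stage 2: ω_r = 1 − (13/55)(0−1) = 68/55
  ⇒ ω_r²/ω_c² = 68/55
Coupling ω_c² = ω_s¹ ⇒ overall = -53/33 × 68/55 = -3604/1815

-3604/1815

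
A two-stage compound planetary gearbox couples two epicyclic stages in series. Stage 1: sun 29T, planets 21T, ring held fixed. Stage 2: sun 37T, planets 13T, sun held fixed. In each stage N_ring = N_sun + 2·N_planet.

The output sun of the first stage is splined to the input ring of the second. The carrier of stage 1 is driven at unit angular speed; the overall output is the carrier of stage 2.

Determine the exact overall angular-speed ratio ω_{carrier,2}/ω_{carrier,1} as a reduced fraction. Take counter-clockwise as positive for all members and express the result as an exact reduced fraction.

63/29

Stage 1: N_ring = 29 + 2·21 = 71
Stage 1: 29(ω_s−ω_c) = −71(ω_r−ω_c),  ω_r=0, ω_c=1
Stage 1: ω_s = 1 − (71/29)(0−1) = 100/29
  ⇒ ω_s¹/ω_c¹ = 100/29
Stage 2: N_ring = 37 + 2·13 = 63
Stage 2: 37(ω_s−ω_c) = −63(ω_r−ω_c),  ω_s=0, ω_r=1
Stage 2: 37(0−ω_c) = −63(1−ω_c)  ⇒  100ω_c = 63  ⇒  ω_c = 63/100
  ⇒ ω_c²/ω_r² = 63/100
Coupling ω_r² = ω_s¹ ⇒ overall = 100/29 × 63/100 = 63/29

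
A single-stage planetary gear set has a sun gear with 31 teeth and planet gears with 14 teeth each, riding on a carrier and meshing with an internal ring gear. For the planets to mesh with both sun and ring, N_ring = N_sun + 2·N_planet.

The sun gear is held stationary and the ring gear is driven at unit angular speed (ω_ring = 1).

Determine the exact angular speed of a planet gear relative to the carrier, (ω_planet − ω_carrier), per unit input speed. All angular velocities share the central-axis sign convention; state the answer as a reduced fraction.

N_ring = 31 + 2·14 = 59
31(ω_s−ω_c) = −59(ω_r−ω_c),  ω_s=0, ω_r=1
31(0−ω_c) = −59(1−ω_c)  ⇒  90ω_c = 59  ⇒  ω_c = 59/90
sun–planet: 31·(0−59/90) = −14·(ω_p−ω_c)  ⇒  ω_p−ω_c = −(31/14)·(-59/90) = 1829/1260

1829/1260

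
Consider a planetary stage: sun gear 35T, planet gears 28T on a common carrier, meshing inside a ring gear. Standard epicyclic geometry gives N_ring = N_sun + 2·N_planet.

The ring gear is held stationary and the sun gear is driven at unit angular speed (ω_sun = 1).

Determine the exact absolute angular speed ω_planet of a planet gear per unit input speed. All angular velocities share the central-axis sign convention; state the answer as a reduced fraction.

-5/8

N_ring = 35 + 2·28 = 91
35(ω_s−ω_c) = −91(ω_r−ω_c),  ω_r=0, ω_s=1
35(1−ω_c) = −91(0−ω_c)  ⇒  126ω_c = 35  ⇒  ω_c = 5/18
sun–planet: 35·(1−5/18) = −28·(ω_p−ω_c)  ⇒  ω_p−ω_c = −(35/28)·(13/18) = -65/72
ω_p = 5/18 − 65/72 = -5/8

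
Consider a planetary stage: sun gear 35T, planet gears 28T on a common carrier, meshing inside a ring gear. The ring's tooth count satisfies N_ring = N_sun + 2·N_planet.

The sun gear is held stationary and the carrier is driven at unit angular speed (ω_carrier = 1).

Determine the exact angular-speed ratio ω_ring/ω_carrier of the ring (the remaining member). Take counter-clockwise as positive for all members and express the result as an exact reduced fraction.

N_ring = 35 + 2·28 = 91
35(ω_s−ω_c) = −91(ω_r−ω_c),  ω_s=0, ω_c=1
ω_r = 1 − (35/91)(0−1) = 18/13
ω_r/ω_c = 18/13

18/13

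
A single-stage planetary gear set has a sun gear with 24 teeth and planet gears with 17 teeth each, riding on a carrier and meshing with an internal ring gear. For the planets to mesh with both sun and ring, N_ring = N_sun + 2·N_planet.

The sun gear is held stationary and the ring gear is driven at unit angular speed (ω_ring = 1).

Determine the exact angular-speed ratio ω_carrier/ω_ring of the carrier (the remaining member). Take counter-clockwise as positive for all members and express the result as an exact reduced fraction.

29/41

N_ring = 24 + 2·17 = 58
24(ω_s−ω_c) = −58(ω_r−ω_c),  ω_s=0, ω_r=1
24(0−ω_c) = −58(1−ω_c)  ⇒  82ω_c = 58  ⇒  ω_c = 29/41
ω_c/ω_r = 29/41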